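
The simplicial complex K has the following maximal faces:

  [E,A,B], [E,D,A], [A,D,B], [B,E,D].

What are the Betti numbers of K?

b_0 = 1, b_1 = 0, b_2 = 1.

Order the vertices as A < B < D < E. Listing each simplex with vertices in this order, K has dimension 2 with simplices:

  0-simplices (4): A, B, D, E
  1-simplices (6): AB, AD, AE, BD, BE, DE
  2-simplices (4): ABD, ABE, ADE, BDE

so the chain groups are C_0 ≅ Z^4, C_1 ≅ Z^6, C_2 ≅ Z^4.

Boundary ∂_1: C_1 → C_0 maps an edge to its endpoints' difference, ∂[p,q] = q − p. For instance
  ∂AE = E − A.
The 4×6 boundary matrix has rank 3 and Smith normal form diag(1,1,1).

Boundary ∂_2: C_2 → C_1 sends each 2-simplex [p,q,r] to [q,r] − [p,r] + [p,q]. For instance
  ∂ABD = BD − AD + AB,
  ∂ADE = DE − AE + AD.
This gives a 6×4 integer matrix of rank 3; reducing to Smith normal form yields diagonal entries (1,1,1).

Reading off H_k = ker ∂_k / im ∂_{k+1}:

  H_0: rank C_0 − rank ∂_1 = 4 − 3 = 1, and the invariant factors of ∂_1 are all 1, so H_0 = Z.
  H_1: rank ker ∂_1 − rank ∂_2 = (6 − 3) − 3 = 0, and the invariant factors of ∂_2 are all 1, so H_1 = 0.
  H_2: rank ker ∂_2 − rank ∂_3 = (4 − 3) − 0 = 1, and there is no ∂_3, so H_2 = Z.

As a check, the Euler characteristic is 4 − 6 + 4 = 2, which agrees with 1 − 0 + 1 = 2.

Hence the Betti numbers are b_0 = 1, b_1 = 0, b_2 = 1.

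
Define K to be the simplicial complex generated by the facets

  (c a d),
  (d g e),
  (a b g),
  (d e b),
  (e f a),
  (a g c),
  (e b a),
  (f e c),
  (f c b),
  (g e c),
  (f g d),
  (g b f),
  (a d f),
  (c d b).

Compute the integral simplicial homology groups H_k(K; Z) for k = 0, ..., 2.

Take the total order a < b < c < d < e < f < g on the vertex set. Then K (dimension 2) consists of the simplices:

  0-simplices (7): a, b, c, d, e, f, g
  1-simplices (21): ab, ac, ad, ae, af, ag, bc, bd, be, bf, bg, cd, ce, cf, cg, de, df, dg, ef, eg, fg
  2-simplices (14): abe, abg, acd, acg, adf, aef, bcd, bcf, bde, bfg, cef, ceg, deg, dfg

Hence C_0 ≅ Z^7, C_1 ≅ Z^21, C_2 ≅ Z^14.

∂_1: C_1 → C_0 is given by ∂[p,q] = [q] − [p].
The resulting 7×21 matrix has rank 6, and its Smith normal form has invariant factors (1,1,1,1,1,1).

The boundary map ∂_2: C_2 → C_1 acts by ∂[p,q,r] = [q,r] − [p,r] + [p,q]. For instance
  ∂bfg = fg − bg + bf,
  ∂adf = df − af + ad.
This gives a 21×14 integer matrix of rank 13; reducing to Smith normal form yields diagonal entries (1,1,1,1,1,1,1,1,1,1,1,1,1).

Reading off H_k = ker ∂_k / im ∂_{k+1}:

  H_0: rank C_0 − rank ∂_1 = 7 − 6 = 1, and the invariant factors of ∂_1 are all 1, so H_0 = Z.
  H_1: rank ker ∂_1 − rank ∂_2 = (21 − 6) − 13 = 2, and the invariant factors of ∂_2 are all 1, so H_1 = Z^2.
  H_2: rank ker ∂_2 − rank ∂_3 = (14 − 13) − 0 = 1, and there is no ∂_3, so H_2 = Z.

As a check, the Euler characteristic is 7 − 21 + 14 = 0, which agrees with 1 − 2 + 1 = 0.

H_0 = Z,  H_1 = Z^2,  H_2 = Z.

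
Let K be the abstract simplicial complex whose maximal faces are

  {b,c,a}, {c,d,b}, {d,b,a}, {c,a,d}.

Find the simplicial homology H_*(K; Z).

We work with the vertex ordering a < b < c < d. The simplices of K, each written with vertices in increasing order, are:

  0-simplices (4): a, b, c, d
  1-simplices (6): ab, ac, ad, bc, bd, cd
  2-simplices (4): abc, abd, acd, bcd

Hence C_0 ≅ Z^4, C_1 ≅ Z^6, C_2 ≅ Z^4.

The boundary map ∂_1: C_1 → C_0 maps an edge to its endpoints' difference, ∂[p,q] = q − p. For instance
  ∂bc = c − b.
This gives a 4×6 integer matrix of rank 3; reducing to Smith normal form yields diagonal entries (1,1,1).

The boundary map ∂_2: C_2 → C_1 acts by ∂[p,q,r] = [q,r] − [p,r] + [p,q]. For instance
  ∂abc = bc − ac + ab,
  ∂bcd = cd − bd + bc.
This gives a 6×4 integer matrix of rank 3; reducing to Smith normal form yields diagonal entries (1,1,1).

Reading off H_k = ker ∂_k / im ∂_{k+1}:

  H_0: rank C_0 − rank ∂_1 = 4 − 3 = 1, and the invariant factors of ∂_1 are all 1, so H_0 ≅ Z.
  H_1: rank ker ∂_1 − rank ∂_2 = (6 − 3) − 3 = 0, and the invariant factors of ∂_2 are all 1, so H_1 ≅ 0.
  H_2: rank ker ∂_2 − rank ∂_3 = (4 − 3) − 0 = 1, and there is no ∂_3, so H_2 ≅ Z.

H_0 ≅ Z,  H_1 = 0,  H_2 ≅ Z.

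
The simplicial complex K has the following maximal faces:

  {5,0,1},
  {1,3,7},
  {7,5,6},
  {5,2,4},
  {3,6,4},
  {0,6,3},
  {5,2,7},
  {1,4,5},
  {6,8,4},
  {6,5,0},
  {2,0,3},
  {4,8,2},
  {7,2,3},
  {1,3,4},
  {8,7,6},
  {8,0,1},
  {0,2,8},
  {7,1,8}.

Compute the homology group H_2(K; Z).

Fix the vertex order 0 < 1 < 2 < 3 < 4 < 5 < 6 < 7 < 8 and write every simplex with vertices in increasing order. Then dim K = 2 and the simplices of K are:

  0-simplices (9): [0], [1], [2], [3], [4], [5], [6], [7], [8]
  1-simplices (27): (27 of them)
  2-simplices (18): [0,1,5], [0,1,8], [0,2,3], [0,2,8], [0,3,6], [0,5,6], [1,3,4], [1,3,7], [1,4,5], [1,7,8], [2,3,7], [2,4,5], [2,4,8], [2,5,7], [3,4,6], [4,6,8], [5,6,7], [6,7,8]

so the chain groups are C_0 ≅ Z^9, C_1 ≅ Z^27, C_2 ≅ Z^18.

The boundary map ∂_1: C_1 → C_0 maps an edge to its endpoints' difference, ∂[p,q] = q − p.
The 9×27 boundary matrix has rank 8 and Smith normal form diag(1,1,1,1,1,1,1,1).

The boundary map ∂_2: C_2 → C_1 acts by ∂[p,q,r] = [q,r] − [p,r] + [p,q]. For instance
  ∂[2,4,5] = [4,5] − [2,5] + [2,4],
  ∂[0,2,8] = [2,8] − [0,8] + [0,2].
The resulting 27×18 matrix has rank 17, and its Smith normal form has invariant factors (1,1,1,1,1,1,1,1,1,1,1,1,1,1,1,1,1).

Reading off H_k = ker ∂_k / im ∂_{k+1}:

  H_2: rank ker ∂_2 − rank ∂_3 = (18 − 17) − 0 = 1, and there is no ∂_3, so H_2 ≅ Z.

(K is a triangulation of the torus T^2.)

H_2 ≅ Z.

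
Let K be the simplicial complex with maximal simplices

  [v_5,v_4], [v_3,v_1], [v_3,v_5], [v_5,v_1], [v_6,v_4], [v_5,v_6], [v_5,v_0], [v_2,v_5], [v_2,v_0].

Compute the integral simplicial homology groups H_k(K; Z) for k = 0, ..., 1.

H_0 ≅ Z,  H_1 ≅ Z^3.

We work with the vertex ordering v_0 < v_1 < v_2 < v_3 < v_4 < v_5 < v_6. The simplices of K, each written with vertices in increasing order, are:

  0-simplices (7): [v_0], [v_1], [v_2], [v_3], [v_4], [v_5], [v_6]
  1-simplices (9): [v_0,v_2], [v_0,v_5], [v_1,v_3], [v_1,v_5], [v_2,v_5], [v_3,v_5], [v_4,v_5], [v_4,v_6], [v_5,v_6]

giving chain groups C_0 ≅ Z^7, C_1 ≅ Z^9.

The boundary map ∂_1: C_1 → C_0 sends each edge [p,q] (with p < q) to q − p. For instance
  ∂[v_1,v_5] = [v_5] − [v_1].
The resulting 7×9 matrix has rank 6, and its Smith normal form has invariant factors (1,1,1,1,1,1).

Reading off H_k = ker ∂_k / im ∂_{k+1}:

  H_0: rank C_0 − rank ∂_1 = 7 − 6 = 1, and the invariant factors of ∂_1 are all 1, so H_0 ≅ Z.
  H_1: rank ker ∂_1 − rank ∂_2 = (9 − 6) − 0 = 3, and there is no ∂_2, so H_1 ≅ Z^3.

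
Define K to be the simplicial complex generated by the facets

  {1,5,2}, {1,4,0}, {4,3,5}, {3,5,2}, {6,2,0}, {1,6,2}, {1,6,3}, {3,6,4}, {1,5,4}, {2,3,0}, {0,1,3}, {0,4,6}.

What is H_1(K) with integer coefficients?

We work with the vertex ordering 0 < 1 < 2 < 3 < 4 < 5 < 6. The simplices of K, each written with vertices in increasing order, are:

  0-simplices (7): [0], [1], [2], [3], [4], [5], [6]
  1-simplices (18): [0,1], [0,2], [0,3], [0,4], [0,6], [1,2], [1,3], [1,4], [1,5], [1,6], [2,3], [2,5], [2,6], [3,4], [3,5], [3,6], [4,5], [4,6]
  2-simplices (12): [0,1,3], [0,1,4], [0,2,3], [0,2,6], [0,4,6], [1,2,5], [1,2,6], [1,3,6], [1,4,5], [2,3,5], [3,4,5], [3,4,6]

giving chain groups C_0 ≅ Z^7, C_1 ≅ Z^18, C_2 ≅ Z^12.

∂_1: C_1 → C_0 maps an edge to its endpoints' difference, ∂[p,q] = q − p. For instance
  ∂[4,6] = [6] − [4].
The 7×18 boundary matrix has rank 6 and Smith normal form diag(1,1,1,1,1,1).

The boundary map ∂_2: C_2 → C_1 sends each 2-simplex [p,q,r] to [q,r] − [p,r] + [p,q]. For instance
  ∂[3,4,5] = [4,5] − [3,5] + [3,4],
  ∂[3,4,6] = [4,6] − [3,6] + [3,4].
As a 18×12 matrix over Z this has rank 12, with invariant factors (1,1,1,1,1,1,1,1,1,1,1,2).

From H_k ≅ ker(∂_k) / im(∂_{k+1}) we obtain:

  H_1: rank ker ∂_1 − rank ∂_2 = (18 − 6) − 12 = 0, and ∂_2 has invariant factor 2 > 1, so H_1 = Z/2.

(K is a triangulation of the real projective plane RP^2.)

H_1 = Z/2.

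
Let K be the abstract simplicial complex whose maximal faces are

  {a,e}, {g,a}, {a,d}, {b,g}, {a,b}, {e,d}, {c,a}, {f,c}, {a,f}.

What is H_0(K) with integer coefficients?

H_0 ≅ Z.

K has 7 vertices, 9 edges.
rank ∂_0 = 0, rank ∂_1 = 6 ⇒ b_0 = 7 − 0 − 6 = 1; all invariant factors of ∂_1 are 1 so no torsion. So H_0 ≅ Z.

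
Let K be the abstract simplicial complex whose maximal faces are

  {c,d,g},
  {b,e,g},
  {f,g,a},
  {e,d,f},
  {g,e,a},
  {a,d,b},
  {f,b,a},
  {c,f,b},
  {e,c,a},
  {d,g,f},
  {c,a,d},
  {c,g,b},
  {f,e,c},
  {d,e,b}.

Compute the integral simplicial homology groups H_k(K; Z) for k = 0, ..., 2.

Order the vertices as a < b < c < d < e < f < g. Listing each simplex with vertices in this order, K has dimension 2 with simplices:

  0-simplices (7): a, b, c, d, e, f, g
  1-simplices (21): ab, ac, ad, ae, af, ag, bc, bd, be, bf, bg, cd, ce, cf, cg, de, df, dg, ef, eg, fg
  2-simplices (14): abd, abf, acd, ace, aeg, afg, bcf, bcg, bde, beg, cdg, cef, def, dfg

Hence C_0 ≅ Z^7, C_1 ≅ Z^21, C_2 ≅ Z^14.

The boundary map ∂_1: C_1 → C_0 sends each edge [p,q] (with p < q) to q − p.
As a 7×21 matrix over Z this has rank 6, with invariant factors (1,1,1,1,1,1).

∂_2: C_2 → C_1 acts by ∂[p,q,r] = [q,r] − [p,r] + [p,q]. For instance
  ∂cef = ef − cf + ce,
  ∂dfg = fg − dg + df.
The resulting 21×14 matrix has rank 13, and its Smith normal form has invariant factors (1,1,1,1,1,1,1,1,1,1,1,1,1).

Computing H_k = (kernel of ∂_k) / (image of ∂_{k+1}):

  H_0: rank C_0 − rank ∂_1 = 7 − 6 = 1, and the invariant factors of ∂_1 are all 1, so H_0 = Z.
  H_1: rank ker ∂_1 − rank ∂_2 = (21 − 6) − 13 = 2, and the invariant factors of ∂_2 are all 1, so H_1 = Z^2.
  H_2: rank ker ∂_2 − rank ∂_3 = (14 − 13) − 0 = 1, and there is no ∂_3, so H_2 = Z.

As a check, the Euler characteristic is 7 − 21 + 14 = 0, which agrees with 1 − 2 + 1 = 0.

H_0 ≅ Z,  H_1 ≅ Z^2,  H_2 ≅ Z.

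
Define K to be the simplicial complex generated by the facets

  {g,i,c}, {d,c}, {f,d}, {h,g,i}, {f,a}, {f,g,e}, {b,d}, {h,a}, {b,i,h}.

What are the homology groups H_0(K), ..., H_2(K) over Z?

Order the vertices as a < b < c < d < e < f < g < h < i. Listing each simplex with vertices in this order, K has dimension 2 with simplices:

  0-simplices (9): a, b, c, d, e, f, g, h, i
  1-simplices (15): af, ah, bd, bh, bi, cd, cg, ci, df, ef, eg, fg, gh, gi, hi
  2-simplices (4): bhi, cgi, efg, ghi

Hence C_0 ≅ Z^9, C_1 ≅ Z^15, C_2 ≅ Z^4.

∂_1: C_1 → C_0 sends each edge [p,q] (with p < q) to q − p. For instance
  ∂ef = f − e.
This gives a 9×15 integer matrix of rank 8; reducing to Smith normal form yields diagonal entries (1,1,1,1,1,1,1,1).

Boundary ∂_2: C_2 → C_1 maps a triangle to the signed sum of its edges. For instance
  ∂cgi = gi − ci + cg,
  ∂ghi = hi − gi + gh.
The resulting 15×4 matrix has rank 4, and its Smith normal form has invariant factors (1,1,1,1).

Reading off H_k = ker ∂_k / im ∂_{k+1}:

  H_0: rank C_0 − rank ∂_1 = 9 − 8 = 1, and the invariant factors of ∂_1 are all 1, so H_0 = Z.
  H_1: rank ker ∂_1 − rank ∂_2 = (15 − 8) − 4 = 3, and the invariant factors of ∂_2 are all 1, so H_1 = Z^3.
  H_2: rank ker ∂_2 − rank ∂_3 = (4 − 4) − 0 = 0, and there is no ∂_3, so H_2 = 0.

As a check, the Euler characteristic is 9 − 15 + 4 = -2, which agrees with 1 − 3 + 0 = -2.

H_0 = Z,  H_1 = Z^3,  H_2 = 0.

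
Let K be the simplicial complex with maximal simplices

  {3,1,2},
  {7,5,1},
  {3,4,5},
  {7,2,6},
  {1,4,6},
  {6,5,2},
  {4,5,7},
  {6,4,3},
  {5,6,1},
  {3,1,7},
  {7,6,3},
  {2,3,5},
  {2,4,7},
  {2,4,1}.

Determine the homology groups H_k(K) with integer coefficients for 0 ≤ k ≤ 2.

H_0 = Z,  H_1 = Z^2,  H_2 = Z.

Fix the vertex order 1 < 2 < 3 < 4 < 5 < 6 < 7 and write every simplex with vertices in increasing order. Then dim K = 2 and the simplices of K are:

  0-simplices (7): [1], [2], [3], [4], [5], [6], [7]
  1-simplices (21): [1,2], [1,3], [1,4], [1,5], [1,6], [1,7], [2,3], [2,4], [2,5], [2,6], [2,7], [3,4], [3,5], [3,6], [3,7], [4,5], [4,6], [4,7], [5,6], [5,7], [6,7]
  2-simplices (14): [1,2,3], [1,2,4], [1,3,7], [1,4,6], [1,5,6], [1,5,7], [2,3,5], [2,4,7], [2,5,6], [2,6,7], [3,4,5], [3,4,6], [3,6,7], [4,5,7]

giving chain groups C_0 ≅ Z^7, C_1 ≅ Z^21, C_2 ≅ Z^14.

Boundary ∂_1: C_1 → C_0 maps an edge to its endpoints' difference, ∂[p,q] = q − p.
This gives a 7×21 integer matrix of rank 6; reducing to Smith normal form yields diagonal entries (1,1,1,1,1,1).

∂_2: C_2 → C_1 sends each 2-simplex [p,q,r] to [q,r] − [p,r] + [p,q]. For instance
  ∂[1,4,6] = [4,6] − [1,6] + [1,4],
  ∂[3,4,5] = [4,5] − [3,5] + [3,4].
The resulting 21×14 matrix has rank 13, and its Smith normal form has invariant factors (1,1,1,1,1,1,1,1,1,1,1,1,1).

From H_k ≅ ker(∂_k) / im(∂_{k+1}) we obtain:

  H_0: rank C_0 − rank ∂_1 = 7 − 6 = 1, and the invariant factors of ∂_1 are all 1, so H_0 = Z.
  H_1: rank ker ∂_1 − rank ∂_2 = (21 − 6) − 13 = 2, and the invariant factors of ∂_2 are all 1, so H_1 = Z^2.
  H_2: rank ker ∂_2 − rank ∂_3 = (14 − 13) − 0 = 1, and there is no ∂_3, so H_2 = Z.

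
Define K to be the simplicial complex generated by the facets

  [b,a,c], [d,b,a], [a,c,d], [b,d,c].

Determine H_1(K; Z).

We work with the vertex ordering a < b < c < d. The simplices of K, each written with vertices in increasing order, are:

  0-simplices (4): a, b, c, d
  1-simplices (6): ab, ac, ad, bc, bd, cd
  2-simplices (4): abc, abd, acd, bcd

giving chain groups C_0 ≅ Z^4, C_1 ≅ Z^6, C_2 ≅ Z^4.

Boundary ∂_1: C_1 → C_0 sends each edge [p,q] (with p < q) to q − p.
This gives a 4×6 integer matrix of rank 3; reducing to Smith normal form yields diagonal entries (1,1,1).

∂_2: C_2 → C_1 sends each 2-simplex [p,q,r] to [q,r] − [p,r] + [p,q]. For instance
  ∂bcd = cd − bd + bc,
  ∂abc = bc − ac + ab.
The resulting 6×4 matrix has rank 3, and its Smith normal form has invariant factors (1,1,1).

Reading off H_k = ker ∂_k / im ∂_{k+1}:

  H_1: rank ker ∂_1 − rank ∂_2 = (6 − 3) − 3 = 0, and the invariant factors of ∂_2 are all 1, so H_1 = 0.

H_1 ≅ 0.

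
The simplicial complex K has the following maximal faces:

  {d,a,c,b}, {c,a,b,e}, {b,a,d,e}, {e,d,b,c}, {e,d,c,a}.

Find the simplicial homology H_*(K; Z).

H_0 = Z,  H_1 = 0,  H_2 = 0,  H_3 = Z.

We work with the vertex ordering a < b < c < d < e. The simplices of K, each written with vertices in increasing order, are:

  0-simplices (5): a, b, c, d, e
  1-simplices (10): ab, ac, ad, ae, bc, bd, be, cd, ce, de
  2-simplices (10): abc, abd, abe, acd, ace, ade, bcd, bce, bde, cde
  3-simplices (5): abcd, abce, abde, acde, bcde

so the chain groups are C_0 ≅ Z^5, C_1 ≅ Z^10, C_2 ≅ Z^10, C_3 ≅ Z^5.

The boundary map ∂_1: C_1 → C_0 maps an edge to its endpoints' difference, ∂[p,q] = q − p. For instance
  ∂ce = e − c.
As a 5×10 matrix over Z this has rank 4, with invariant factors (1,1,1,1).

Boundary ∂_2: C_2 → C_1 acts by ∂[p,q,r] = [q,r] − [p,r] + [p,q]. For instance
  ∂bde = de − be + bd,
  ∂abc = bc − ac + ab.
The 10×10 boundary matrix has rank 6 and Smith normal form diag(1,1,1,1,1,1).

∂_3: C_3 → C_2 sends each 3-simplex σ to the alternating sum Σ_i (−1)^i (σ with its i-th vertex removed). For instance
  ∂abde = bde − ade + abe − abd,
  ∂bcde = cde − bde + bce − bcd.
As a 10×5 matrix over Z this has rank 4, with invariant factors (1,1,1,1).

Now H_k = ker ∂_k / im ∂_{k+1}, so:

  H_0: rank C_0 − rank ∂_1 = 5 − 4 = 1, and the invariant factors of ∂_1 are all 1, so H_0 ≅ Z.
  H_1: rank ker ∂_1 − rank ∂_2 = (10 − 4) − 6 = 0, and the invariant factors of ∂_2 are all 1, so H_1 ≅ 0.
  H_2: rank ker ∂_2 − rank ∂_3 = (10 − 6) − 4 = 0, and the invariant factors of ∂_3 are all 1, so H_2 ≅ 0.
  H_3: rank ker ∂_3 − rank ∂_4 = (5 − 4) − 0 = 1, and there is no ∂_4, so H_3 ≅ Z.

(K is a triangulation of the 3-sphere S^3.)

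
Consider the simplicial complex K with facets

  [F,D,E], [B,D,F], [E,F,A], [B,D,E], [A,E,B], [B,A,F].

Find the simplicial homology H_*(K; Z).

H_0 ≅ Z,  H_1 = 0,  H_2 ≅ Z.

We work with the vertex ordering A < B < D < E < F. The simplices of K, each written with vertices in increasing order, are:

  0-simplices (5): A, B, D, E, F
  1-simplices (9): AB, AE, AF, BD, BE, BF, DE, DF, EF
  2-simplices (6): ABE, ABF, AEF, BDE, BDF, DEF

so the chain groups are C_0 ≅ Z^5, C_1 ≅ Z^9, C_2 ≅ Z^6.

Boundary ∂_1: C_1 → C_0 sends each edge [p,q] (with p < q) to q − p.
This gives a 5×9 integer matrix of rank 4; reducing to Smith normal form yields diagonal entries (1,1,1,1).

∂_2: C_2 → C_1 sends each 2-simplex [p,q,r] to [q,r] − [p,r] + [p,q]. For instance
  ∂ABF = BF − AF + AB,
  ∂DEF = EF − DF + DE.
This gives a 9×6 integer matrix of rank 5; reducing to Smith normal form yields diagonal entries (1,1,1,1,1).

From H_k ≅ ker(∂_k) / im(∂_{k+1}) we obtain:

  H_0: rank C_0 − rank ∂_1 = 5 − 4 = 1, and the invariant factors of ∂_1 are all 1, so H_0 = Z.
  H_1: rank ker ∂_1 − rank ∂_2 = (9 − 4) − 5 = 0, and the invariant factors of ∂_2 are all 1, so H_1 = 0.
  H_2: rank ker ∂_2 − rank ∂_3 = (6 − 5) − 0 = 1, and there is no ∂_3, so H_2 = Z.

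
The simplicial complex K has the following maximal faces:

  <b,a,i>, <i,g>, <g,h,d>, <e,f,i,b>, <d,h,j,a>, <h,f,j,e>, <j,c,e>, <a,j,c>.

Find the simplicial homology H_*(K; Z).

H_0 = Z,  H_1 = Z^2,  H_2 = 0,  H_3 = 0.

K has 10 vertices, 24 edges, 16 triangles, 3 3-simplices.
rank ∂_0 = 0, rank ∂_1 = 9 ⇒ b_0 = 10 − 0 − 9 = 1; all invariant factors of ∂_1 are 1 so no torsion. So H_0 ≅ Z.
rank ∂_1 = 9, rank ∂_2 = 13 ⇒ b_1 = 24 − 9 − 13 = 2; all invariant factors of ∂_2 are 1 so no torsion. So H_1 ≅ Z^2.
rank ∂_2 = 13, rank ∂_3 = 3 ⇒ b_2 = 16 − 13 − 3 = 0; all invariant factors of ∂_3 are 1 so no torsion. So H_2 ≅ 0.
rank ∂_3 = 3, rank ∂_4 = 0 ⇒ b_3 = 3 − 3 − 0 = 0. So H_3 ≅ 0.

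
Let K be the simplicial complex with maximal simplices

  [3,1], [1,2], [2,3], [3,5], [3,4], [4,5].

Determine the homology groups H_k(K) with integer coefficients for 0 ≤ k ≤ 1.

Order the vertices as 1 < 2 < 3 < 4 < 5. Listing each simplex with vertices in this order, K has dimension 1 with simplices:

  0-simplices (5): [1], [2], [3], [4], [5]
  1-simplices (6): [1,2], [1,3], [2,3], [3,4], [3,5], [4,5]

Hence C_0 ≅ Z^5, C_1 ≅ Z^6.

∂_1: C_1 → C_0 is given by ∂[p,q] = [q] − [p]. For instance
  ∂[1,3] = [3] − [1].
The 5×6 boundary matrix has rank 4 and Smith normal form diag(1,1,1,1).

From H_k ≅ ker(∂_k) / im(∂_{k+1}) we obtain:

  H_0: rank C_0 − rank ∂_1 = 5 − 4 = 1, and the invariant factors of ∂_1 are all 1, so H_0 = Z.
  H_1: rank ker ∂_1 − rank ∂_2 = (6 − 4) − 0 = 2, and there is no ∂_2, so H_1 = Z^2.

H_0 ≅ Z,  H_1 ≅ Z^2.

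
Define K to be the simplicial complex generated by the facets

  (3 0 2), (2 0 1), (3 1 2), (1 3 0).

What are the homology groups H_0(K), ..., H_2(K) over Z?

Take the total order 0 < 1 < 2 < 3 on the vertex set. Then K (dimension 2) consists of the simplices:

  0-simplices (4): [0], [1], [2], [3]
  1-simplices (6): [0,1], [0,2], [0,3], [1,2], [1,3], [2,3]
  2-simplices (4): [0,1,2], [0,1,3], [0,2,3], [1,2,3]

so the chain groups are C_0 ≅ Z^4, C_1 ≅ Z^6, C_2 ≅ Z^4.

∂_1: C_1 → C_0 maps an edge to its endpoints' difference, ∂[p,q] = q − p. For instance
  ∂[2,3] = [3] − [2].
This gives a 4×6 integer matrix of rank 3; reducing to Smith normal form yields diagonal entries (1,1,1).

The boundary map ∂_2: C_2 → C_1 maps a triangle to the signed sum of its edges. For instance
  ∂[1,2,3] = [2,3] − [1,3] + [1,2],
  ∂[0,1,2] = [1,2] − [0,2] + [0,1].
The 6×4 boundary matrix has rank 3 and Smith normal form diag(1,1,1).

Reading off H_k = ker ∂_k / im ∂_{k+1}:

  H_0: rank C_0 − rank ∂_1 = 4 − 3 = 1, and the invariant factors of ∂_1 are all 1, so H_0 = Z.
  H_1: rank ker ∂_1 − rank ∂_2 = (6 − 3) − 3 = 0, and the invariant factors of ∂_2 are all 1, so H_1 = 0.
  H_2: rank ker ∂_2 − rank ∂_3 = (4 − 3) − 0 = 1, and there is no ∂_3, so H_2 = Z.

As a check, the Euler characteristic is 4 − 6 + 4 = 2, which agrees with 1 − 0 + 1 = 2.
(K is a triangulation of the 2-sphere S^2.)

H_0 = Z,  H_1 = 0,  H_2 = Z.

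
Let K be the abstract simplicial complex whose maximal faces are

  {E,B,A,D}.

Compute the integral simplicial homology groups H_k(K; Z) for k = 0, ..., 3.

Take the total order A < B < D < E on the vertex set. Then K (dimension 3) consists of the simplices:

  0-simplices (4): A, B, D, E
  1-simplices (6): AB, AD, AE, BD, BE, DE
  2-simplices (4): ABD, ABE, ADE, BDE
  3-simplices (1): ABDE

giving chain groups C_0 ≅ Z^4, C_1 ≅ Z^6, C_2 ≅ Z^4, C_3 ≅ Z^1.

Boundary ∂_1: C_1 → C_0 sends each edge [p,q] (with p < q) to q − p. For instance
  ∂AE = E − A.
The resulting 4×6 matrix has rank 3, and its Smith normal form has invariant factors (1,1,1).

The boundary map ∂_2: C_2 → C_1 sends each 2-simplex [p,q,r] to [q,r] − [p,r] + [p,q]. For instance
  ∂ABD = BD − AD + AB,
  ∂BDE = DE − BE + BD.
The resulting 6×4 matrix has rank 3, and its Smith normal form has invariant factors (1,1,1).

The boundary map ∂_3: C_3 → C_2 sends each 3-simplex σ to the alternating sum Σ_i (−1)^i (σ with its i-th vertex removed). For instance
  ∂ABDE = BDE − ADE + ABE − ABD.
The resulting 4×1 matrix has rank 1, and its Smith normal form has invariant factors (1).

Computing H_k = (kernel of ∂_k) / (image of ∂_{k+1}):

  H_0: rank C_0 − rank ∂_1 = 4 − 3 = 1, and the invariant factors of ∂_1 are all 1, so H_0 = Z.
  H_1: rank ker ∂_1 − rank ∂_2 = (6 − 3) − 3 = 0, and the invariant factors of ∂_2 are all 1, so H_1 = 0.
  H_2: rank ker ∂_2 − rank ∂_3 = (4 − 3) − 1 = 0, and the invariant factors of ∂_3 are all 1, so H_2 = 0.
  H_3: rank ker ∂_3 − rank ∂_4 = (1 − 1) − 0 = 0, and there is no ∂_4, so H_3 = 0.

As a check, the Euler characteristic is 4 − 6 + 4 − 1 = 1, which agrees with 1 − 0 + 0 − 0 = 1.
(K is a triangulation of the 3-simplex.)

H_0 ≅ Z,  H_1 = 0,  H_2 = 0,  H_3 = 0.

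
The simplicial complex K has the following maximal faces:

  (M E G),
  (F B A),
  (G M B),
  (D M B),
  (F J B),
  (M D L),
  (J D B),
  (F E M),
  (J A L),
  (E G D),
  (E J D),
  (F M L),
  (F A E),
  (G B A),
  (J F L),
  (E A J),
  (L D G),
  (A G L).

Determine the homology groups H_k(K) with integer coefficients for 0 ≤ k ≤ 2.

H_0 ≅ Z,  H_1 ≅ Z ⊕ Z/2,  H_2 = 0.

We work with the vertex ordering A < B < D < E < F < G < J < L < M. The simplices of K, each written with vertices in increasing order, are:

  0-simplices (9): A, B, D, E, F, G, J, L, M
  1-simplices (27): AB, AE, AF, AG, AJ, AL, BD, BF, BG, BJ, BM, DE, DG, DJ, DL, DM, EF, EG, EJ, EM, FJ, FL, FM, GL, GM, JL, LM
  2-simplices (18): ABF, ABG, AEF, AEJ, AGL, AJL, BDJ, BDM, BFJ, BGM, DEG, DEJ, DGL, DLM, EFM, EGM, FJL, FLM

giving chain groups C_0 ≅ Z^9, C_1 ≅ Z^27, C_2 ≅ Z^18.

∂_1: C_1 → C_0 maps an edge to its endpoints' difference, ∂[p,q] = q − p.
The 9×27 boundary matrix has rank 8 and Smith normal form diag(1,1,1,1,1,1,1,1).

Boundary ∂_2: C_2 → C_1 acts by ∂[p,q,r] = [q,r] − [p,r] + [p,q]. For instance
  ∂ABG = BG − AG + AB,
  ∂AGL = GL − AL + AG.
The 27×18 boundary matrix has rank 18 and Smith normal form diag(1,1,1,1,1,1,1,1,1,1,1,1,1,1,1,1,1,2).

Now H_k = ker ∂_k / im ∂_{k+1}, so:

  H_0: rank C_0 − rank ∂_1 = 9 − 8 = 1, and the invariant factors of ∂_1 are all 1, so H_0 = Z.
  H_1: rank ker ∂_1 − rank ∂_2 = (27 − 8) − 18 = 1, and ∂_2 has invariant factor 2 > 1, so H_1 = Z ⊕ Z/2.
  H_2: rank ker ∂_2 − rank ∂_3 = (18 − 18) − 0 = 0, and there is no ∂_3, so H_2 = 0.

As a check, the Euler characteristic is 9 − 27 + 18 = 0, which agrees with 1 − 1 + 0 = 0.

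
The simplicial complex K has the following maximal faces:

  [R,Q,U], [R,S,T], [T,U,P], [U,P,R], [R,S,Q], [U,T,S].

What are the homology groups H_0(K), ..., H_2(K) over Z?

Take the total order P < Q < R < S < T < U on the vertex set. Then K (dimension 2) consists of the simplices:

  0-simplices (6): P, Q, R, S, T, U
  1-simplices (12): PR, PT, PU, QR, QS, QU, RS, RT, RU, ST, SU, TU
  2-simplices (6): PRU, PTU, QRS, QRU, RST, STU

giving chain groups C_0 ≅ Z^6, C_1 ≅ Z^12, C_2 ≅ Z^6.

Boundary ∂_1: C_1 → C_0 maps an edge to its endpoints' difference, ∂[p,q] = q − p. For instance
  ∂PT = T − P.
The resulting 6×12 matrix has rank 5, and its Smith normal form has invariant factors (1,1,1,1,1).

Boundary ∂_2: C_2 → C_1 maps a triangle to the signed sum of its edges. For instance
  ∂RST = ST − RT + RS,
  ∂STU = TU − SU + ST.
The resulting 12×6 matrix has rank 6, and its Smith normal form has invariant factors (1,1,1,1,1,1).

Reading off H_k = ker ∂_k / im ∂_{k+1}:

  H_0: rank C_0 − rank ∂_1 = 6 − 5 = 1, and the invariant factors of ∂_1 are all 1, so H_0 = Z.
  H_1: rank ker ∂_1 − rank ∂_2 = (12 − 5) − 6 = 1, and the invariant factors of ∂_2 are all 1, so H_1 = Z.
  H_2: rank ker ∂_2 − rank ∂_3 = (6 − 6) − 0 = 0, and there is no ∂_3, so H_2 = 0.

H_0 ≅ Z,  H_1 ≅ Z,  H_2 = 0.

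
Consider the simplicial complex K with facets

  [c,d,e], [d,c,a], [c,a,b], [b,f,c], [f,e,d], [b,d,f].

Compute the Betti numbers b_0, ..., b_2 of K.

b_0 = 1, b_1 = 1, b_2 = 0.

Fix the vertex order a < b < c < d < e < f and write every simplex with vertices in increasing order. Then dim K = 2 and the simplices of K are:

  0-simplices (6): a, b, c, d, e, f
  1-simplices (12): ab, ac, ad, bc, bd, bf, cd, ce, cf, de, df, ef
  2-simplices (6): abc, acd, bcf, bdf, cde, def

so the chain groups are C_0 ≅ Z^6, C_1 ≅ Z^12, C_2 ≅ Z^6.

Boundary ∂_1: C_1 → C_0 maps an edge to its endpoints' difference, ∂[p,q] = q − p.
The 6×12 boundary matrix has rank 5 and Smith normal form diag(1,1,1,1,1).

Boundary ∂_2: C_2 → C_1 sends each 2-simplex [p,q,r] to [q,r] − [p,r] + [p,q]. For instance
  ∂acd = cd − ad + ac,
  ∂bdf = df − bf + bd.
This gives a 12×6 integer matrix of rank 6; reducing to Smith normal form yields diagonal entries (1,1,1,1,1,1).

Computing H_k = (kernel of ∂_k) / (image of ∂_{k+1}):

  H_0: rank C_0 − rank ∂_1 = 6 − 5 = 1, and the invariant factors of ∂_1 are all 1, so H_0 ≅ Z.
  H_1: rank ker ∂_1 − rank ∂_2 = (12 − 5) − 6 = 1, and the invariant factors of ∂_2 are all 1, so H_1 ≅ Z.
  H_2: rank ker ∂_2 − rank ∂_3 = (6 − 6) − 0 = 0, and there is no ∂_3, so H_2 ≅ 0.

As a check, the Euler characteristic is 6 − 12 + 6 = 0, which agrees with 1 − 1 + 0 = 0.

Hence the Betti numbers are b_0 = 1, b_1 = 1, b_2 = 0.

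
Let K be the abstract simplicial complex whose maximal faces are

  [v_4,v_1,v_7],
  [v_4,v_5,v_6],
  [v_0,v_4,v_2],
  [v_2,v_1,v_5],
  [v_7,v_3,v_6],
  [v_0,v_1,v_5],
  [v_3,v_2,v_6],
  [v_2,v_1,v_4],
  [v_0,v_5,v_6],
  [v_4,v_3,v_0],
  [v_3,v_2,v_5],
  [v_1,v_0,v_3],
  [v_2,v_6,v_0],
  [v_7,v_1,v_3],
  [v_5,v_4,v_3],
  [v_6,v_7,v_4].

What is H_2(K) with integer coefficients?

H_2 = Z.

K has 8 vertices, 24 edges, 16 triangles.
rank ∂_2 = 15, rank ∂_3 = 0 ⇒ b_2 = 16 − 15 − 0 = 1. So H_2 = Z.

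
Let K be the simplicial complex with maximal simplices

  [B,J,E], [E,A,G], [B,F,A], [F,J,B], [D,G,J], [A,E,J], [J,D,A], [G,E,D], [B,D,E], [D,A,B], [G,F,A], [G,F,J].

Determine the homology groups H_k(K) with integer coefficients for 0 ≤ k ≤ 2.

We work with the vertex ordering A < B < D < E < F < G < J. The simplices of K, each written with vertices in increasing order, are:

  0-simplices (7): A, B, D, E, F, G, J
  1-simplices (18): AB, AD, AE, AF, AG, AJ, BD, BE, BF, BJ, DE, DG, DJ, EG, EJ, FG, FJ, GJ
  2-simplices (12): ABD, ABF, ADJ, AEG, AEJ, AFG, BDE, BEJ, BFJ, DEG, DGJ, FGJ

Hence C_0 ≅ Z^7, C_1 ≅ Z^18, C_2 ≅ Z^12.

Boundary ∂_1: C_1 → C_0 is given by ∂[p,q] = [q] − [p].
The resulting 7×18 matrix has rank 6, and its Smith normal form has invariant factors (1,1,1,1,1,1).

∂_2: C_2 → C_1 maps a triangle to the signed sum of its edges. For instance
  ∂BEJ = EJ − BJ + BE,
  ∂BDE = DE − BE + BD.
As a 18×12 matrix over Z this has rank 12, with invariant factors (1,1,1,1,1,1,1,1,1,1,1,2).

From H_k ≅ ker(∂_k) / im(∂_{k+1}) we obtain:

  H_0: rank C_0 − rank ∂_1 = 7 − 6 = 1, and the invariant factors of ∂_1 are all 1, so H_0 ≅ Z.
  H_1: rank ker ∂_1 − rank ∂_2 = (18 − 6) − 12 = 0, and ∂_2 has invariant factor 2 > 1, so H_1 ≅ Z/2Z.
  H_2: rank ker ∂_2 − rank ∂_3 = (12 − 12) − 0 = 0, and there is no ∂_3, so H_2 ≅ 0.

(K is a triangulation of the real projective plane RP^2.)

H_0 ≅ Z,  H_1 ≅ Z/2Z,  H_2 = 0.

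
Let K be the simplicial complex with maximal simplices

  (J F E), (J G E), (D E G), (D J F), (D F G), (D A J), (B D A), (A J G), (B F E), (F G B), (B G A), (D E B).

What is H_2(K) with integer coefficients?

H_2 = 0.

Fix the vertex order A < B < D < E < F < G < J and write every simplex with vertices in increasing order. Then dim K = 2 and the simplices of K are:

  0-simplices (7): A, B, D, E, F, G, J
  1-simplices (18): AB, AD, AG, AJ, BD, BE, BF, BG, DE, DF, DG, DJ, EF, EG, EJ, FG, FJ, GJ
  2-simplices (12): ABD, ABG, ADJ, AGJ, BDE, BEF, BFG, DEG, DFG, DFJ, EFJ, EGJ

Hence C_0 ≅ Z^7, C_1 ≅ Z^18, C_2 ≅ Z^12.

The boundary map ∂_1: C_1 → C_0 sends each edge [p,q] (with p < q) to q − p. For instance
  ∂FJ = J − F.
The 7×18 boundary matrix has rank 6 and Smith normal form diag(1,1,1,1,1,1).

∂_2: C_2 → C_1 sends each 2-simplex [p,q,r] to [q,r] − [p,r] + [p,q]. For instance
  ∂DFG = FG − DG + DF,
  ∂ADJ = DJ − AJ + AD.
This gives a 18×12 integer matrix of rank 12; reducing to Smith normal form yields diagonal entries (1,1,1,1,1,1,1,1,1,1,1,2).

From H_k ≅ ker(∂_k) / im(∂_{k+1}) we obtain:

  H_2: rank ker ∂_2 − rank ∂_3 = (12 − 12) − 0 = 0, and there is no ∂_3, so H_2 ≅ 0.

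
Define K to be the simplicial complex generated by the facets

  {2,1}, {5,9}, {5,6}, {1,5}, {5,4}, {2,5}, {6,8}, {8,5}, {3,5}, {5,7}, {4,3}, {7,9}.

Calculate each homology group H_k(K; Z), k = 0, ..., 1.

Take the total order 1 < 2 < 3 < 4 < 5 < 6 < 7 < 8 < 9 on the vertex set. Then K (dimension 1) consists of the simplices:

  0-simplices (9): [1], [2], [3], [4], [5], [6], [7], [8], [9]
  1-simplices (12): [1,2], [1,5], [2,5], [3,4], [3,5], [4,5], [5,6], [5,7], [5,8], [5,9], [6,8], [7,9]

Hence C_0 ≅ Z^9, C_1 ≅ Z^12.

∂_1: C_1 → C_0 maps an edge to its endpoints' difference, ∂[p,q] = q − p. For instance
  ∂[7,9] = [9] − [7].
The resulting 9×12 matrix has rank 8, and its Smith normal form has invariant factors (1,1,1,1,1,1,1,1).

Reading off H_k = ker ∂_k / im ∂_{k+1}:

  H_0: rank C_0 − rank ∂_1 = 9 − 8 = 1, and the invariant factors of ∂_1 are all 1, so H_0 = Z.
  H_1: rank ker ∂_1 − rank ∂_2 = (12 − 8) − 0 = 4, and there is no ∂_2, so H_1 = Z^4.

(K is a triangulation of a wedge of 4 circles.)

H_0 ≅ Z,  H_1 ≅ Z^4.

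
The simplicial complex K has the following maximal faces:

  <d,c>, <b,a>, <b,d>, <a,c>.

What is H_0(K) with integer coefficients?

K has 4 vertices, 4 edges.
rank ∂_0 = 0, rank ∂_1 = 3 ⇒ b_0 = 4 − 0 − 3 = 1; all invariant factors of ∂_1 are 1 so no torsion. So H_0 ≅ Z.

H_0 ≅ Z.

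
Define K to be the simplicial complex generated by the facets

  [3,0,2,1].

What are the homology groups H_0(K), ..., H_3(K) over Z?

K has 4 vertices, 6 edges, 4 triangles, 1 3-simplex.
rank ∂_0 = 0, rank ∂_1 = 3 ⇒ b_0 = 4 − 0 − 3 = 1; all invariant factors of ∂_1 are 1 so no torsion. So H_0 ≅ Z.
rank ∂_1 = 3, rank ∂_2 = 3 ⇒ b_1 = 6 − 3 − 3 = 0; all invariant factors of ∂_2 are 1 so no torsion. So H_1 ≅ 0.
rank ∂_2 = 3, rank ∂_3 = 1 ⇒ b_2 = 4 − 3 − 1 = 0; all invariant factors of ∂_3 are 1 so no torsion. So H_2 ≅ 0.
rank ∂_3 = 1, rank ∂_4 = 0 ⇒ b_3 = 1 − 1 − 0 = 0. So H_3 ≅ 0.

H_0 ≅ Z,  H_1 = 0,  H_2 = 0,  H_3 = 0.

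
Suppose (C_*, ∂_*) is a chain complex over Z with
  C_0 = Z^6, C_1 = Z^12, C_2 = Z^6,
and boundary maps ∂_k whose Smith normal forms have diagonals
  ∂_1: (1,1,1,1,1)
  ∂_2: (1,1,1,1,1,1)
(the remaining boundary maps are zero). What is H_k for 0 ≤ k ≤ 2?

H_0 = Z,  H_1 = Z,  H_2 = 0.

H_0: b_0 = 6 − 0 − 5 = 1; torsion from ∂_1 factors > 1: none. So H_0 = Z.
H_1: b_1 = 12 − 5 − 6 = 1; torsion from ∂_2 factors > 1: none. So H_1 = Z.
H_2: b_2 = 6 − 6 − 0 = 0; torsion from ∂_3 factors > 1: none. So H_2 = 0.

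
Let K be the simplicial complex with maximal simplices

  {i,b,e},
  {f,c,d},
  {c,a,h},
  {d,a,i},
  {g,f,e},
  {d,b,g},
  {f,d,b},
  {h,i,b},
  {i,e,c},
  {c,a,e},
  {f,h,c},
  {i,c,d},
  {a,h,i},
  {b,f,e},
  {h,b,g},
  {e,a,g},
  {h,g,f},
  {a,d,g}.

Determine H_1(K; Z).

Take the total order a < b < c < d < e < f < g < h < i on the vertex set. Then K (dimension 2) consists of the simplices:

  0-simplices (9): a, b, c, d, e, f, g, h, i
  1-simplices (27): ac, ad, ae, ag, ah, ai, bd, be, bf, bg, bh, bi, cd, ce, cf, ch, ci, df, dg, di, ef, eg, ei, fg, fh, gh, hi
  2-simplices (18): ace, ach, adg, adi, aeg, ahi, bdf, bdg, bef, bei, bgh, bhi, cdf, cdi, cei, cfh, efg, fgh

so the chain groups are C_0 ≅ Z^9, C_1 ≅ Z^27, C_2 ≅ Z^18.

Boundary ∂_1: C_1 → C_0 is given by ∂[p,q] = [q] − [p].
The resulting 9×27 matrix has rank 8, and its Smith normal form has invariant factors (1,1,1,1,1,1,1,1).

The boundary map ∂_2: C_2 → C_1 sends each 2-simplex [p,q,r] to [q,r] − [p,r] + [p,q]. For instance
  ∂fgh = gh − fh + fg,
  ∂cei = ei − ci + ce.
This gives a 27×18 integer matrix of rank 18; reducing to Smith normal form yields diagonal entries (1,1,1,1,1,1,1,1,1,1,1,1,1,1,1,1,1,2).

Computing H_k = (kernel of ∂_k) / (image of ∂_{k+1}):

  H_1: rank ker ∂_1 − rank ∂_2 = (27 − 8) − 18 = 1, and ∂_2 has invariant factor 2 > 1, so H_1 ≅ Z × Z/2.

H_1 ≅ Z × Z/2.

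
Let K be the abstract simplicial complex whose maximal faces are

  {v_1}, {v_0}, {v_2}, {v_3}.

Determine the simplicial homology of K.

H_0 = Z^4.

We work with the vertex ordering v_0 < v_1 < v_2 < v_3. The simplices of K, each written with vertices in increasing order, are:

  0-simplices (4): [v_0], [v_1], [v_2], [v_3]

Hence C_0 ≅ Z^4.

Reading off H_k = ker ∂_k / im ∂_{k+1}:

  H_0: rank C_0 − rank ∂_1 = 4 − 0 = 4, and there is no ∂_1, so H_0 = Z^4.

(K is a triangulation of a set of 4 points.)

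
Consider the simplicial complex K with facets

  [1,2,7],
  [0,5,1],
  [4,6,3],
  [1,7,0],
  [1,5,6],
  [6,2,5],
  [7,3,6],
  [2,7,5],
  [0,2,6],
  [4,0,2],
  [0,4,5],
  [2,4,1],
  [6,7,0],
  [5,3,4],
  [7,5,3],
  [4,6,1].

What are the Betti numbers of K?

K has 8 vertices, 24 edges, 16 triangles.
rank ∂_0 = 0, rank ∂_1 = 7 ⇒ b_0 = 8 − 0 − 7 = 1; all invariant factors of ∂_1 are 1 so no torsion. So H_0 = Z.
rank ∂_1 = 7, rank ∂_2 = 15 ⇒ b_1 = 24 − 7 − 15 = 2; all invariant factors of ∂_2 are 1 so no torsion. So H_1 = Z^2.
rank ∂_2 = 15, rank ∂_3 = 0 ⇒ b_2 = 16 − 15 − 0 = 1. So H_2 = Z.

b_0 = 1, b_1 = 2, b_2 = 1.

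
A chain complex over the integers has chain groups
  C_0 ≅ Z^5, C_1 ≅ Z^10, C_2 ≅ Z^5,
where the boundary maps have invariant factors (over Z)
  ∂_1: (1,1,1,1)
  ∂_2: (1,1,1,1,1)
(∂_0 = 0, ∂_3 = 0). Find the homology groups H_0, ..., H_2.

H_0 = Z,  H_1 = Z,  H_2 = 0.

H_0: b_0 = 5 − 0 − 4 = 1; torsion from ∂_1 factors > 1: none. So H_0 = Z.
H_1: b_1 = 10 − 4 − 5 = 1; torsion from ∂_2 factors > 1: none. So H_1 = Z.
H_2: b_2 = 5 − 5 − 0 = 0; torsion from ∂_3 factors > 1: none. So H_2 = 0.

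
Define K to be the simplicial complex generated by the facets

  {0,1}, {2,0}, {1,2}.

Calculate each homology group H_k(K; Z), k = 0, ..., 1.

Order the vertices as 0 < 1 < 2. Listing each simplex with vertices in this order, K has dimension 1 with simplices:

  0-simplices (3): [0], [1], [2]
  1-simplices (3): [0,1], [0,2], [1,2]

Hence C_0 ≅ Z^3, C_1 ≅ Z^3.

Boundary ∂_1: C_1 → C_0 is given by ∂[p,q] = [q] − [p]. For instance
  ∂[0,2] = [2] − [0].
As a 3×3 matrix over Z this has rank 2, with invariant factors (1,1).

From H_k ≅ ker(∂_k) / im(∂_{k+1}) we obtain:

  H_0: rank C_0 − rank ∂_1 = 3 − 2 = 1, and the invariant factors of ∂_1 are all 1, so H_0 ≅ Z.
  H_1: rank ker ∂_1 − rank ∂_2 = (3 − 2) − 0 = 1, and there is no ∂_2, so H_1 ≅ Z.

As a check, the Euler characteristic is 3 − 3 = 0, which agrees with 1 − 1 = 0.

H_0 = Z,  H_1 = Z.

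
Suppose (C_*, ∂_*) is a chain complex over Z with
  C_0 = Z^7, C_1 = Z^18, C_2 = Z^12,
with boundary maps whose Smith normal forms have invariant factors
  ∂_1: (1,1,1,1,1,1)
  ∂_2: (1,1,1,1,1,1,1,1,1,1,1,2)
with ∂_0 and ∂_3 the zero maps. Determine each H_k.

H_0: b_0 = 7 − 0 − 6 = 1; torsion from ∂_1 factors > 1: none. So H_0 = Z.
H_1: b_1 = 18 − 6 − 12 = 0; torsion from ∂_2 factors > 1: [2]. So H_1 = Z/2.
H_2: b_2 = 12 − 12 − 0 = 0; torsion from ∂_3 factors > 1: none. So H_2 = 0.

H_0 = Z,  H_1 = Z/2,  H_2 = 0.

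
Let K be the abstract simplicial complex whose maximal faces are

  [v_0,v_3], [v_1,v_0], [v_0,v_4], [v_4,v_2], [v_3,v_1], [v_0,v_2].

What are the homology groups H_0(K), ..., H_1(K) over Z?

H_0 = Z,  H_1 = Z^2.

Fix the vertex order v_0 < v_1 < v_2 < v_3 < v_4 and write every simplex with vertices in increasing order. Then dim K = 1 and the simplices of K are:

  0-simplices (5): [v_0], [v_1], [v_2], [v_3], [v_4]
  1-simplices (6): [v_0,v_1], [v_0,v_2], [v_0,v_3], [v_0,v_4], [v_1,v_3], [v_2,v_4]

so the chain groups are C_0 ≅ Z^5, C_1 ≅ Z^6.

The boundary map ∂_1: C_1 → C_0 sends each edge [p,q] (with p < q) to q − p. For instance
  ∂[v_0,v_2] = [v_2] − [v_0].
This gives a 5×6 integer matrix of rank 4; reducing to Smith normal form yields diagonal entries (1,1,1,1).

From H_k ≅ ker(∂_k) / im(∂_{k+1}) we obtain:

  H_0: rank C_0 − rank ∂_1 = 5 − 4 = 1, and the invariant factors of ∂_1 are all 1, so H_0 = Z.
  H_1: rank ker ∂_1 − rank ∂_2 = (6 − 4) − 0 = 2, and there is no ∂_2, so H_1 = Z^2.

As a check, the Euler characteristic is 5 − 6 = -1, which agrees with 1 − 2 = -1.
(K is a triangulation of a wedge of 2 circles.)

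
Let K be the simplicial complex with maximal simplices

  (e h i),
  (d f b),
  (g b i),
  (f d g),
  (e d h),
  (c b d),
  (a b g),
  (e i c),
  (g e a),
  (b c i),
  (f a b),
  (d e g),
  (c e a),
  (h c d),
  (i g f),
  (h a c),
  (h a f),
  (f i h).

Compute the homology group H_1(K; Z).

We work with the vertex ordering a < b < c < d < e < f < g < h < i. The simplices of K, each written with vertices in increasing order, are:

  0-simplices (9): a, b, c, d, e, f, g, h, i
  1-simplices (27): ab, ac, ae, af, ag, ah, bc, bd, bf, bg, bi, cd, ce, ch, ci, de, df, dg, dh, eg, eh, ei, fg, fh, fi, gi, hi
  2-simplices (18): abf, abg, ace, ach, aeg, afh, bcd, bci, bdf, bgi, cdh, cei, deg, deh, dfg, ehi, fgi, fhi

Hence C_0 ≅ Z^9, C_1 ≅ Z^27, C_2 ≅ Z^18.

Boundary ∂_1: C_1 → C_0 sends each edge [p,q] (with p < q) to q − p. For instance
  ∂ch = h − c.
The 9×27 boundary matrix has rank 8 and Smith normal form diag(1,1,1,1,1,1,1,1).

Boundary ∂_2: C_2 → C_1 sends each 2-simplex [p,q,r] to [q,r] − [p,r] + [p,q]. For instance
  ∂abf = bf − af + ab,
  ∂afh = fh − ah + af.
The resulting 27×18 matrix has rank 18, and its Smith normal form has invariant factors (1,1,1,1,1,1,1,1,1,1,1,1,1,1,1,1,1,2).

Now H_k = ker ∂_k / im ∂_{k+1}, so:

  H_1: rank ker ∂_1 − rank ∂_2 = (27 − 8) − 18 = 1, and ∂_2 has invariant factor 2 > 1, so H_1 = Z ⊕ Z/2Z.

H_1 ≅ Z ⊕ Z/2Z.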